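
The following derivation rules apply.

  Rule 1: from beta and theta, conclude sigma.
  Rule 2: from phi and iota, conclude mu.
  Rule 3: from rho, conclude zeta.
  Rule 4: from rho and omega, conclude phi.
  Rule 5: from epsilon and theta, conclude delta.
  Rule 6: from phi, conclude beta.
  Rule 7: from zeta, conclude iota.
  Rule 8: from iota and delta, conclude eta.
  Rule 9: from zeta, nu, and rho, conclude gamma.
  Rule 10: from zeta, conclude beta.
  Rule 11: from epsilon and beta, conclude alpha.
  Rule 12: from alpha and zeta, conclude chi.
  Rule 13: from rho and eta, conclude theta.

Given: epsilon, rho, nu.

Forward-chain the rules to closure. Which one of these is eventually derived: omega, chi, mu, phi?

rho holds, so zeta follows (Rule 3).
zeta holds, so beta follows (Rule 10).
From epsilon and beta, Rule 11 gives alpha.
alpha and zeta hold, so chi follows (Rule 12).
mu would need phi and iota (Rule 2), but phi is never established. phi would need rho and omega (Rule 4), but omega is never established. No rule produces omega, and it is not given.

chi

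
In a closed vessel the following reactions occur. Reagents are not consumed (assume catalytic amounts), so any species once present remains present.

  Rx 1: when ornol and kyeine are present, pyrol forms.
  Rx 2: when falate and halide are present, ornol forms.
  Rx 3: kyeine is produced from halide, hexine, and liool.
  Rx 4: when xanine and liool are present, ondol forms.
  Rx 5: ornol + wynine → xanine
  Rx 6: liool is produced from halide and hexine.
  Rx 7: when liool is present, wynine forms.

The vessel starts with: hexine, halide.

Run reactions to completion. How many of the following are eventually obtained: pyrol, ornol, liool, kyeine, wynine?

3

halide and hexine present → liool forms (Rx 6).
halide, hexine, and liool present → kyeine forms (Rx 3).
liool present → wynine forms (Rx 7).
pyrol would need ornol and kyeine (Rx 1), but ornol never forms.
ornol would need falate and halide (Rx 2), but falate never forms.
liool: reached.
kyeine: reached.
wynine: reached.
Reached: liool, kyeine, and wynine — 3 of the 5.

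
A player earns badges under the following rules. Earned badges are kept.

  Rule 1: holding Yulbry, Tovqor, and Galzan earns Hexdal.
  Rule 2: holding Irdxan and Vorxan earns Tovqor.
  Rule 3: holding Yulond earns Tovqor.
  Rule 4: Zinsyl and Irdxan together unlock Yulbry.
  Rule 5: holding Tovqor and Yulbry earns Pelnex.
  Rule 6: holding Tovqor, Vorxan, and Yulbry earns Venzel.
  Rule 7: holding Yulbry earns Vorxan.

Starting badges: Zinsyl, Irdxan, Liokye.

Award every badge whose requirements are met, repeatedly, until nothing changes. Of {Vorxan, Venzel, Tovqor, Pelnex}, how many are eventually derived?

4

With Zinsyl and Irdxan, Yulbry is earned (Rule 4).
With Yulbry, Vorxan is earned (Rule 7).
With Irdxan and Vorxan, Tovqor is earned (Rule 2).
With Tovqor, Vorxan, and Yulbry, Venzel is earned (Rule 6).
With Tovqor and Yulbry, Pelnex is earned (Rule 5).
Vorxan: reached.
Venzel: reached.
Tovqor: reached.
Pelnex: reached.
All 4 are reached.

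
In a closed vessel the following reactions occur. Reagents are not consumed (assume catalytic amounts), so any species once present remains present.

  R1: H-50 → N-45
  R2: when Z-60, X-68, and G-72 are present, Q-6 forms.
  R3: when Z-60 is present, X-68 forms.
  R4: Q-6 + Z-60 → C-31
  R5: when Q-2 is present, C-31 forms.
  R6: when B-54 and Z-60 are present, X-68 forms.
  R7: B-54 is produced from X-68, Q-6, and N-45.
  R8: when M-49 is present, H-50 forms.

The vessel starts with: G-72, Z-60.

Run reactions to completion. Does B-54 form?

B-54 would need X-68, Q-6, and N-45 (R7), but N-45 never forms.

No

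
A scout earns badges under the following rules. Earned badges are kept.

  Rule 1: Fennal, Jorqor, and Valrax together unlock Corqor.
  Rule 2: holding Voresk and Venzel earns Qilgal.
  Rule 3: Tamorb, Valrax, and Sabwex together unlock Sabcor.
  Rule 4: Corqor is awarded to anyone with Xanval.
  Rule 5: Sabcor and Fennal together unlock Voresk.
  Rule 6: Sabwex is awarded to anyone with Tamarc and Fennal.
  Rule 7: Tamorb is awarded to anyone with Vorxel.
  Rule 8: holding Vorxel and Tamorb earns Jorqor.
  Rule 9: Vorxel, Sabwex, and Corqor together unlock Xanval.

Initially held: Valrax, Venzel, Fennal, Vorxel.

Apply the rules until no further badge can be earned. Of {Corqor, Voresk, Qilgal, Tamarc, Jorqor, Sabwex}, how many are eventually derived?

2

With Vorxel, Tamorb is earned (Rule 7).
With Vorxel and Tamorb, Jorqor is earned (Rule 8).
With Fennal, Jorqor, and Valrax, Corqor is earned (Rule 1).
Corqor: reached.
Voresk would need Sabcor and Fennal (Rule 5), but Sabcor is never earned.
Qilgal would need Voresk and Venzel (Rule 2), but Voresk is never earned.
No rule produces Tamarc, and it is not given.
Jorqor: reached.
Sabwex would need Tamarc and Fennal (Rule 6), but Tamarc is never earned.
Reached: Corqor and Jorqor — 2 of the 6.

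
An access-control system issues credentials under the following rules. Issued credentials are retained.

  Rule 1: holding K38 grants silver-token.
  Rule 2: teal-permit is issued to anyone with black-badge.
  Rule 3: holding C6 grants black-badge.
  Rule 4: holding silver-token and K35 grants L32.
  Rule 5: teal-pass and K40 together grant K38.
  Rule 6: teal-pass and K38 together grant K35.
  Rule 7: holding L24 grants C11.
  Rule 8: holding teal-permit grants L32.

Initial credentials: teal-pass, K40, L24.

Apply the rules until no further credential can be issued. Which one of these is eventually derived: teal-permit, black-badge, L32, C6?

Holding teal-pass and K40 grants K38 (Rule 5).
Holding K38 grants silver-token (Rule 1).
Holding teal-pass and K38 grants K35 (Rule 6).
Holding silver-token and K35 grants L32 (Rule 4).
teal-permit would need black-badge (Rule 2), but black-badge is never granted. black-badge would need C6 (Rule 3), but C6 is never granted. No rule produces C6, and it is not given.

L32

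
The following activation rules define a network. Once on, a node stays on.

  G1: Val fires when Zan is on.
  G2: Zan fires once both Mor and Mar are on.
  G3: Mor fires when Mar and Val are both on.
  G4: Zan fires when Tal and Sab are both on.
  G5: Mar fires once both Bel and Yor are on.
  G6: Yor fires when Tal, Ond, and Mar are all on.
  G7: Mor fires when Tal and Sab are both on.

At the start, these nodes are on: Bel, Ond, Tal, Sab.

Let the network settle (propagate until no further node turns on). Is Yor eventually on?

No

Yor would need Tal, Ond, and Mar (G6), but Mar never turns on.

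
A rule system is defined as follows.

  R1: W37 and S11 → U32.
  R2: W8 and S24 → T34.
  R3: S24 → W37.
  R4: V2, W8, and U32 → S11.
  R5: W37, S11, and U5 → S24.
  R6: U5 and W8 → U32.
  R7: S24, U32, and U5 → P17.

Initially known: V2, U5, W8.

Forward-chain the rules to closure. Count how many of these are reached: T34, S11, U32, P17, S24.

2

From U5 and W8, R6 gives U32.
V2, W8, and U32 hold, so S11 follows (R4).
T34 would need W8 and S24 (R2), but S24 is never established.
S11: reached.
U32: reached.
P17 would need S24, U32, and U5 (R7), but S24 is never established.
S24 would need W37, S11, and U5 (R5), but W37 is never established.
Reached: S11 and U32 — 2 of the 5.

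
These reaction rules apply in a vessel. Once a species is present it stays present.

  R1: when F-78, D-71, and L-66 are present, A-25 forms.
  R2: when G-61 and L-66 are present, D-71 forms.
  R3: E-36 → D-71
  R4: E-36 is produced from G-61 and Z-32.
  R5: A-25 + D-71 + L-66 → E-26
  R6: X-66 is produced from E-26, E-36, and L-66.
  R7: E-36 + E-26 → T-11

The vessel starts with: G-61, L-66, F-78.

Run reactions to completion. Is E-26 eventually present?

G-61 and L-66 present → D-71 forms (R2).
F-78, D-71, and L-66 present → A-25 forms (R1).
A-25, D-71, and L-66 present → E-26 forms (R5).

Yes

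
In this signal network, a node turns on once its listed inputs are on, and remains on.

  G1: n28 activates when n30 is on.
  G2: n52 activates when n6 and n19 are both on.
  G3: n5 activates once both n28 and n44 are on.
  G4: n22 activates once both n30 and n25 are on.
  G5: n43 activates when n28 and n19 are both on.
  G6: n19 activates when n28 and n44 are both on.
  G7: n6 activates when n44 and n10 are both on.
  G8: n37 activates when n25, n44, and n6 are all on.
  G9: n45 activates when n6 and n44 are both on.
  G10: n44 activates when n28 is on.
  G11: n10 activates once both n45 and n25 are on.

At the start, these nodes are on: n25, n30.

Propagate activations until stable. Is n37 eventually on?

No

n37 would need n25, n44, and n6 (G8), but n6 never turns on.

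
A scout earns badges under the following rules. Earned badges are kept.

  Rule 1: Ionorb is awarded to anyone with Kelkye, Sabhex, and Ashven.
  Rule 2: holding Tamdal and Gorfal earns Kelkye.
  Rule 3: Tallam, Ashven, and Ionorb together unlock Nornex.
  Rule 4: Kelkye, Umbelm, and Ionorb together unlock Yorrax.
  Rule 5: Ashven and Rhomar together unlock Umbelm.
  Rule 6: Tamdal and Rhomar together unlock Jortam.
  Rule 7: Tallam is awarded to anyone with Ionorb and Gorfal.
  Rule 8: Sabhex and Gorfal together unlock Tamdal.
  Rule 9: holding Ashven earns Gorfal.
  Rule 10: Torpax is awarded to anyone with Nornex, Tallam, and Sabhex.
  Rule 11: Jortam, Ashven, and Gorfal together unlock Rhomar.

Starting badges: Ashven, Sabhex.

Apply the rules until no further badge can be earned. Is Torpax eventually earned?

Yes

With Ashven, Gorfal is earned (Rule 9).
With Sabhex and Gorfal, Tamdal is earned (Rule 8).
With Tamdal and Gorfal, Kelkye is earned (Rule 2).
With Kelkye, Sabhex, and Ashven, Ionorb is earned (Rule 1).
With Ionorb and Gorfal, Tallam is earned (Rule 7).
With Tallam, Ashven, and Ionorb, Nornex is earned (Rule 3).
With Nornex, Tallam, and Sabhex, Torpax is earned (Rule 10).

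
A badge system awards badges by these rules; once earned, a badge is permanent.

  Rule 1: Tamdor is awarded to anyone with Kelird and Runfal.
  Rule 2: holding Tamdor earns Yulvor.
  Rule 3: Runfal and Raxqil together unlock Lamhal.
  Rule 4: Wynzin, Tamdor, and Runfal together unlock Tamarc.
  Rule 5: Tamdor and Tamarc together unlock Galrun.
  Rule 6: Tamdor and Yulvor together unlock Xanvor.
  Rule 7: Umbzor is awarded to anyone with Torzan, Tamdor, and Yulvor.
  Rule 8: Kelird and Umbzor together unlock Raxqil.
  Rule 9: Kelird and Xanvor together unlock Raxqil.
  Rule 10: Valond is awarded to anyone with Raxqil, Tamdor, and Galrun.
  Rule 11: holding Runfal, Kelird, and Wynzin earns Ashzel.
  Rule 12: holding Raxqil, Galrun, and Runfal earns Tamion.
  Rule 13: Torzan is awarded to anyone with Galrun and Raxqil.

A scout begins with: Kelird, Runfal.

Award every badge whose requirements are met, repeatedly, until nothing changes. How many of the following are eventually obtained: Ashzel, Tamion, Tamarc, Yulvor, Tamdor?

With Kelird and Runfal, Tamdor is earned (Rule 1).
With Tamdor, Yulvor is earned (Rule 2).
Ashzel would need Runfal, Kelird, and Wynzin (Rule 11), but Wynzin is never earned.
Tamion would need Raxqil, Galrun, and Runfal (Rule 12), but Galrun is never earned.
Tamarc would need Wynzin, Tamdor, and Runfal (Rule 4), but Wynzin is never earned.
Yulvor: reached.
Tamdor: reached.
Reached: Yulvor and Tamdor — 2 of the 5.

2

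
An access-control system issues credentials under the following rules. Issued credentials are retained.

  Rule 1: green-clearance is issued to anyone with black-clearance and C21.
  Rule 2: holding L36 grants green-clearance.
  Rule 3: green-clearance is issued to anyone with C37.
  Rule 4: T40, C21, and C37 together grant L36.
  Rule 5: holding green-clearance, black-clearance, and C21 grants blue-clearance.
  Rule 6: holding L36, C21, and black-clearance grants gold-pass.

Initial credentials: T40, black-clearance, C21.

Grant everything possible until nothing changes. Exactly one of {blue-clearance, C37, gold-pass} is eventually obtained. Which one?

Holding black-clearance and C21 grants green-clearance (Rule 1).
Holding green-clearance, black-clearance, and C21 grants blue-clearance (Rule 5).
gold-pass would need L36, C21, and black-clearance (Rule 6), but L36 is never granted. No rule produces C37, and it is not given.

blue-clearance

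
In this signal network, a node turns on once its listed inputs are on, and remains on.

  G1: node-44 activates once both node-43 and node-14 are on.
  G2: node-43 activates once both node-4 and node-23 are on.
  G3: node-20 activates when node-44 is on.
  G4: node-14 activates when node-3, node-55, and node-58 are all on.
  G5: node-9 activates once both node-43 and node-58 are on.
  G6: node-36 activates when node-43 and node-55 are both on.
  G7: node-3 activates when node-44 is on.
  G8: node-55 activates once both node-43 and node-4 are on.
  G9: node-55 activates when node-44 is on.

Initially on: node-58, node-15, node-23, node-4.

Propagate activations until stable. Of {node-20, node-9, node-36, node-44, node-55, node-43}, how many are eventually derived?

4

node-4 and node-23 are on, so node-43 activates (G2).
G8: node-43 and node-4 on → node-55 on.
node-43 and node-58 are on, so node-9 activates (G5).
G6: node-43 and node-55 on → node-36 on.
node-20 would need node-44 (G3), but node-44 never turns on.
node-9: reached.
node-36: reached.
node-44 would need node-43 and node-14 (G1), but node-14 never turns on.
node-55: reached.
node-43: reached.
Reached: node-9, node-36, node-55, and node-43 — 4 of the 6.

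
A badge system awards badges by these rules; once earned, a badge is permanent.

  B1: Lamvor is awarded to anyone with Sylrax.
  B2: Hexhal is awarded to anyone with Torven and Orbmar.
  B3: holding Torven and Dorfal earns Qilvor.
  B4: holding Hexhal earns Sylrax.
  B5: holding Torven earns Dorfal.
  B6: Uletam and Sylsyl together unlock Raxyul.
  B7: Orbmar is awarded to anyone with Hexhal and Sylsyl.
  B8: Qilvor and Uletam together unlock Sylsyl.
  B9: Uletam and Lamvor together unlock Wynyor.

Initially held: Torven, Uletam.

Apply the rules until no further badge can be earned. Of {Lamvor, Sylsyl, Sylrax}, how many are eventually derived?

With Torven, Dorfal is earned (B5).
With Torven and Dorfal, Qilvor is earned (B3).
With Qilvor and Uletam, Sylsyl is earned (B8).
Lamvor would need Sylrax (B1), but Sylrax is never earned.
Sylsyl: reached.
Sylrax would need Hexhal (B4), but Hexhal is never earned.
Reached: Sylsyl — 1 of the 3.

1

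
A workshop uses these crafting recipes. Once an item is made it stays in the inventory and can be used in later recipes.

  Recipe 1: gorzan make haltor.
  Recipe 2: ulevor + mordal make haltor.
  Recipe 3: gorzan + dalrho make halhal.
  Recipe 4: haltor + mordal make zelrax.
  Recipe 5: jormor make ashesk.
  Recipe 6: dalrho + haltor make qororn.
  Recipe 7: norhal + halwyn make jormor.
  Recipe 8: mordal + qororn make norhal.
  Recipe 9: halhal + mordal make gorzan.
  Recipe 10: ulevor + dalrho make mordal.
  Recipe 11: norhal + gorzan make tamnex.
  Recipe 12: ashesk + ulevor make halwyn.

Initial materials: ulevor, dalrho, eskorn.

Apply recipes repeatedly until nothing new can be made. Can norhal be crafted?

Yes

Using Recipe 10, ulevor and dalrho make mordal.
ulevor + mordal → haltor (Recipe 2).
Using Recipe 6, dalrho and haltor make qororn.
Using Recipe 8, mordal and qororn make norhal.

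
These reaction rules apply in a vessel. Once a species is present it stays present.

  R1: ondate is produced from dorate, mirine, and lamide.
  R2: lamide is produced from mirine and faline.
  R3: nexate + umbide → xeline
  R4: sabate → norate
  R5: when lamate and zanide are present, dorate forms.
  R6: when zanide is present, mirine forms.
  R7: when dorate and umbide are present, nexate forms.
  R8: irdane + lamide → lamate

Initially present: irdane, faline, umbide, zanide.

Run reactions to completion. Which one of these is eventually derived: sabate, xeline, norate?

xeline

zanide present → mirine forms (R6).
mirine and faline present → lamide forms (R2).
irdane and lamide present → lamate forms (R8).
lamate and zanide present → dorate forms (R5).
dorate and umbide present → nexate forms (R7).
nexate and umbide present → xeline forms (R3).
norate would need sabate (R4), but sabate never forms. No rule produces sabate, and it is not given.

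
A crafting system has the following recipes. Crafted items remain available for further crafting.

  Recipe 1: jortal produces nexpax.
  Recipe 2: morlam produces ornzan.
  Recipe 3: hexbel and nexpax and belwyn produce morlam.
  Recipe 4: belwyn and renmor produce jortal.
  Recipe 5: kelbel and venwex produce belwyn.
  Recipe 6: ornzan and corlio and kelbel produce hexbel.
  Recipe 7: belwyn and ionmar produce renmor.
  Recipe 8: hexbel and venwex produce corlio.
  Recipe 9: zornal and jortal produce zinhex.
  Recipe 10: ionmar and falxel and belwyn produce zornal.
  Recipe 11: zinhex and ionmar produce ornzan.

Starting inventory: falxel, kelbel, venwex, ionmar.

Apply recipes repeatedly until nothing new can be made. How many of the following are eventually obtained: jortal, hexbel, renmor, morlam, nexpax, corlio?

Using Recipe 5, kelbel and venwex make belwyn.
Using Recipe 7, belwyn and ionmar make renmor.
belwyn and renmor → jortal (Recipe 4).
Using Recipe 1, jortal makes nexpax.
jortal: reached.
hexbel would need ornzan, corlio, and kelbel (Recipe 6), but corlio is never obtained.
renmor: reached.
morlam would need hexbel, nexpax, and belwyn (Recipe 3), but hexbel is never obtained.
nexpax: reached.
corlio would need hexbel and venwex (Recipe 8), but hexbel is never obtained.
Reached: jortal, renmor, and nexpax — 3 of the 6.

3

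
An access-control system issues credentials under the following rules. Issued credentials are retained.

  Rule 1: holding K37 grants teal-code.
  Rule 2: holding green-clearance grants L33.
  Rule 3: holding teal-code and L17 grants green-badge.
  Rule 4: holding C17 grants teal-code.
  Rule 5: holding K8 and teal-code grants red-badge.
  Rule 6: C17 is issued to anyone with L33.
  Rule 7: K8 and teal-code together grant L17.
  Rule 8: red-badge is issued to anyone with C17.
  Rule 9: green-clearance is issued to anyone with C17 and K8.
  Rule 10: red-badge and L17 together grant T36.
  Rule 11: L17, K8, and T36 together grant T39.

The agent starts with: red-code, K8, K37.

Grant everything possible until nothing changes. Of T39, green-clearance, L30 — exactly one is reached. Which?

Holding K37 grants teal-code (Rule 1).
Holding K8 and teal-code grants L17 (Rule 7).
Holding K8 and teal-code grants red-badge (Rule 5).
Holding red-badge and L17 grants T36 (Rule 10).
Holding L17, K8, and T36 grants T39 (Rule 11).
green-clearance would need C17 and K8 (Rule 9), but C17 is never granted. No rule produces L30, and it is not given.

T39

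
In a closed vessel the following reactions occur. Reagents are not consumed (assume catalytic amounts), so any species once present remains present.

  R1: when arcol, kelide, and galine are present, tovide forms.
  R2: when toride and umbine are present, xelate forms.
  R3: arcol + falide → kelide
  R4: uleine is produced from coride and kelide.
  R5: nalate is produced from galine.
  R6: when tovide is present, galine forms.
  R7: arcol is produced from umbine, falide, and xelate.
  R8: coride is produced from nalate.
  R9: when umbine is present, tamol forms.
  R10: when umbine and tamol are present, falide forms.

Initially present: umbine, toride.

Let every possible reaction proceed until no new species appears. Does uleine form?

uleine would need coride and kelide (R4), but coride never forms.

No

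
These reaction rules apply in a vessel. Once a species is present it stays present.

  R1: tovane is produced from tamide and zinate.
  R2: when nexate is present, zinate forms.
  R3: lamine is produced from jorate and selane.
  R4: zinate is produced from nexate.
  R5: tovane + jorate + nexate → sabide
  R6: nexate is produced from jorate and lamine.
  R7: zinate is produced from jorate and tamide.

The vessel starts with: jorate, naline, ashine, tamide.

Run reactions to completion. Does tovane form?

Yes

jorate and tamide present → zinate forms (R7).
tamide and zinate present → tovane forms (R1).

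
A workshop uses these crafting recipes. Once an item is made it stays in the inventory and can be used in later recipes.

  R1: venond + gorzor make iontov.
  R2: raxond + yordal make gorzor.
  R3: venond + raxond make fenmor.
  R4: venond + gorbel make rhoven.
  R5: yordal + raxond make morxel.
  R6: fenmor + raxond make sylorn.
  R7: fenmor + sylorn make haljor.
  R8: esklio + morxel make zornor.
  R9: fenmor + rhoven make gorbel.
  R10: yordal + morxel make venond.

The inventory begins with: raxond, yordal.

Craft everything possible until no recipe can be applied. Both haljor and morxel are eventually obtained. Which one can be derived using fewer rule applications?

morxel

morxel: Using R5, yordal and raxond make morxel. [1 rule application]
haljor: yordal + raxond → morxel (R5). Using R10, yordal and morxel make venond. Using R3, venond and raxond make fenmor. fenmor + raxond → sylorn (R6). fenmor + sylorn → haljor (R7). [5 rule applications]
morxel needs fewer.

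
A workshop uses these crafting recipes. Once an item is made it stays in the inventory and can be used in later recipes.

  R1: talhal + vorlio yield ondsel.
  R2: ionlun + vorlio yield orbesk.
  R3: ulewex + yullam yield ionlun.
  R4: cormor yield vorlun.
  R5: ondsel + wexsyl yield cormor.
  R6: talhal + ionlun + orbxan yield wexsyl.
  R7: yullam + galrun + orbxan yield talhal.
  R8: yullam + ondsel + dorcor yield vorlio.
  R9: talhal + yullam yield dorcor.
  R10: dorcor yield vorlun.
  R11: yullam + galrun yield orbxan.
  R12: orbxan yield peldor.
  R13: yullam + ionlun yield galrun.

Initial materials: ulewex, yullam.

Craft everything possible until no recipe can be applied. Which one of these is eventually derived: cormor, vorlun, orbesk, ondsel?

vorlun

Using R3, ulewex and yullam make ionlun.
Using R13, yullam and ionlun make galrun.
yullam + galrun → orbxan (R11).
Using R7, yullam, galrun, and orbxan make talhal.
talhal + yullam → dorcor (R9).
Using R10, dorcor makes vorlun.
cormor would need ondsel and wexsyl (R5), but ondsel is never obtained. ondsel would need talhal and vorlio (R1), but vorlio is never obtained. orbesk would need ionlun and vorlio (R2), but vorlio is never obtained.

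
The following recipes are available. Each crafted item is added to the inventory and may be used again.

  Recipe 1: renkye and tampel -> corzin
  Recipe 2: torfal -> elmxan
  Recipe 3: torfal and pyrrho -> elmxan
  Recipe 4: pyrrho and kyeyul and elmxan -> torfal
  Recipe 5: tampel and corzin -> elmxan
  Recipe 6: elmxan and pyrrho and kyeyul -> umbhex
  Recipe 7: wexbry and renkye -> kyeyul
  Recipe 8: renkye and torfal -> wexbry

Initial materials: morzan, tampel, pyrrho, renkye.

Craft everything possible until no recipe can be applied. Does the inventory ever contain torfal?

torfal would need pyrrho, kyeyul, and elmxan (Recipe 4), but kyeyul is never obtained.

No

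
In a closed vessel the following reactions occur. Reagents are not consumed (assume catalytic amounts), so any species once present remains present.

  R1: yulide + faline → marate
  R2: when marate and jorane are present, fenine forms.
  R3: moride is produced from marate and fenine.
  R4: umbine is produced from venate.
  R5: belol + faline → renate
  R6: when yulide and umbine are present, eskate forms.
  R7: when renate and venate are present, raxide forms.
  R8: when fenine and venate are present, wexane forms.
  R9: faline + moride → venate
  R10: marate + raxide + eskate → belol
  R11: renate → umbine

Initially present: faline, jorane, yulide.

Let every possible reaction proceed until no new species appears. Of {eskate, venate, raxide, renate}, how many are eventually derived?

2

yulide and faline present → marate forms (R1).
marate and jorane present → fenine forms (R2).
marate and fenine present → moride forms (R3).
faline and moride present → venate forms (R9).
venate present → umbine forms (R4).
yulide and umbine present → eskate forms (R6).
eskate: reached.
venate: reached.
raxide would need renate and venate (R7), but renate never forms.
renate would need belol and faline (R5), but belol never forms.
Reached: eskate and venate — 2 of the 4.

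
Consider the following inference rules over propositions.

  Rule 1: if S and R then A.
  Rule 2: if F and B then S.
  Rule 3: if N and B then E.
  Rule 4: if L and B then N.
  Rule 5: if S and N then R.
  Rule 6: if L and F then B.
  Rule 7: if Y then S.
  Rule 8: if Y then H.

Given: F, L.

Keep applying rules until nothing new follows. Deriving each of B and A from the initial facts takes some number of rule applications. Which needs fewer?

B

B: From L and F, Rule 6 gives B. [1 rule application]
A: L and F hold, so B follows (Rule 6). From L and B, Rule 4 gives N. F and B hold, so S follows (Rule 2). S and N hold, so R follows (Rule 5). S and R hold, so A follows (Rule 1). [5 rule applications]
B needs fewer.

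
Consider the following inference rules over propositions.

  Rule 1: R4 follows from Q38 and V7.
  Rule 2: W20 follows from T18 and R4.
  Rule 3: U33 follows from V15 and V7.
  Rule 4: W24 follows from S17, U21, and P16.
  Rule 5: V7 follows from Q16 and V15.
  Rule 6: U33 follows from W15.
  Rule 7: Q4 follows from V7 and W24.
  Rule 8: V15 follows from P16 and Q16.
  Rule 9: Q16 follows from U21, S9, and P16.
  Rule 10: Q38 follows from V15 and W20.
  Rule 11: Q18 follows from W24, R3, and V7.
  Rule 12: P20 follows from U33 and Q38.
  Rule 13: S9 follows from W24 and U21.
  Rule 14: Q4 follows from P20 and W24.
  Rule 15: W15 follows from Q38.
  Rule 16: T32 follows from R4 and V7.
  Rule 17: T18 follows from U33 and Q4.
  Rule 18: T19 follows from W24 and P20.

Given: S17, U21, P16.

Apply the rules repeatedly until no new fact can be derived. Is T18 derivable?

S17, U21, and P16 hold, so W24 follows (Rule 4).
From W24 and U21, Rule 13 gives S9.
From U21, S9, and P16, Rule 9 gives Q16.
P16 and Q16 hold, so V15 follows (Rule 8).
Q16 and V15 hold, so V7 follows (Rule 5).
V7 and W24 hold, so Q4 follows (Rule 7).
From V15 and V7, Rule 3 gives U33.
From U33 and Q4, Rule 17 gives T18.

Yes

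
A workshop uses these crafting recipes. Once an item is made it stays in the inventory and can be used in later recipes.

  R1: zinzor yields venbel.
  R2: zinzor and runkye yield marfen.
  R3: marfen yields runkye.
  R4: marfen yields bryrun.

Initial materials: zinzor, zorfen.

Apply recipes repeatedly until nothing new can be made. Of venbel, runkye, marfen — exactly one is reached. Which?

venbel

zinzor → venbel (R1).
runkye would need marfen (R3), but marfen is never obtained. marfen would need zinzor and runkye (R2), but runkye is never obtained.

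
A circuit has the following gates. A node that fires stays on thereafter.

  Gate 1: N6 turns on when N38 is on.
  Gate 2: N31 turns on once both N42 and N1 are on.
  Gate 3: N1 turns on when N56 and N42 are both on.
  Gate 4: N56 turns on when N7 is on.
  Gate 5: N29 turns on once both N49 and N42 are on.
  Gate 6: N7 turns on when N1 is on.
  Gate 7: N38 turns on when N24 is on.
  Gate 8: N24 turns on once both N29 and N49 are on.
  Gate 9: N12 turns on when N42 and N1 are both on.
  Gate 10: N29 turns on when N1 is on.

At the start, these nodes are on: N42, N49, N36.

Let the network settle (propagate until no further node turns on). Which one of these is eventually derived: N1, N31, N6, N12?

N6

Gate 5: N49 and N42 on → N29 on.
N29 and N49 are on, so N24 turns on (Gate 8).
Gate 7: N24 on → N38 on.
Gate 1: N38 on → N6 on.
N1 would need N56 and N42 (Gate 3), but N56 never turns on. N31 would need N42 and N1 (Gate 2), but N1 never turns on. N12 would need N42 and N1 (Gate 9), but N1 never turns on.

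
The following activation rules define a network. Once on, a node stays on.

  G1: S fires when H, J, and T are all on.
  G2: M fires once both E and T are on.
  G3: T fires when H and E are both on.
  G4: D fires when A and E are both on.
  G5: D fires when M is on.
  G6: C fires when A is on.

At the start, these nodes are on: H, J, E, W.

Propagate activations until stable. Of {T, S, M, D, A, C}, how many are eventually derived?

H and E are on, so T fires (G3).
G2: E and T on → M on.
G1: H, J, and T on → S on.
G5: M on → D on.
T: reached.
S: reached.
M: reached.
D: reached.
No rule produces A, and it is not given.
C would need A (G6), but A never turns on.
Reached: T, S, M, and D — 4 of the 6.

4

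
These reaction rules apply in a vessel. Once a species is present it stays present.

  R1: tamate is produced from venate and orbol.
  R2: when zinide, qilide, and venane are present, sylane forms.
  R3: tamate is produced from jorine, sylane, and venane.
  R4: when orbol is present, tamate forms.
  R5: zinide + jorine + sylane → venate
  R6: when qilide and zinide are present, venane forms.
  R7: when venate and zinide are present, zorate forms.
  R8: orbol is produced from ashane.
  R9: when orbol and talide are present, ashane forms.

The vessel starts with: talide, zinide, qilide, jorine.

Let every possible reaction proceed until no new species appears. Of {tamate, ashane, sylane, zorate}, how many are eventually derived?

3

qilide and zinide present → venane forms (R6).
zinide, qilide, and venane present → sylane forms (R2).
jorine, sylane, and venane present → tamate forms (R3).
zinide, jorine, and sylane present → venate forms (R5).
venate and zinide present → zorate forms (R7).
tamate: reached.
ashane would need orbol and talide (R9), but orbol never forms.
sylane: reached.
zorate: reached.
Reached: tamate, sylane, and zorate — 3 of the 4.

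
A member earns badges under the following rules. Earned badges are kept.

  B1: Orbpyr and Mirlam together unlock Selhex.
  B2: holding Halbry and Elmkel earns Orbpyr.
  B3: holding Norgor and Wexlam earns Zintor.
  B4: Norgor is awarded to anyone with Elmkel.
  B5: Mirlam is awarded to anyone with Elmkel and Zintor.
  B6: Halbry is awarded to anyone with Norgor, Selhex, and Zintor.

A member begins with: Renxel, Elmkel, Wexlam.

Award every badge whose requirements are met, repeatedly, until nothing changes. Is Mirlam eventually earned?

Yes

With Elmkel, Norgor is earned (B4).
With Norgor and Wexlam, Zintor is earned (B3).
With Elmkel and Zintor, Mirlam is earned (B5).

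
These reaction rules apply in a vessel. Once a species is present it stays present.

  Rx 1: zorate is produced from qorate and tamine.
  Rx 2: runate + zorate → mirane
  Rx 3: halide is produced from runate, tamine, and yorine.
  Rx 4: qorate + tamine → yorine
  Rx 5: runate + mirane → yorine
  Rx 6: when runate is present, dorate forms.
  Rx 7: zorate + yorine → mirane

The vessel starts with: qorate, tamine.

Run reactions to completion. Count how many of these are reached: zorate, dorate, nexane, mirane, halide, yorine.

qorate and tamine present → zorate forms (Rx 1).
qorate and tamine present → yorine forms (Rx 4).
zorate and yorine present → mirane forms (Rx 7).
zorate: reached.
dorate would need runate (Rx 6), but runate never forms.
No rule produces nexane, and it is not given.
mirane: reached.
halide would need runate, tamine, and yorine (Rx 3), but runate never forms.
yorine: reached.
Reached: zorate, mirane, and yorine — 3 of the 6.

3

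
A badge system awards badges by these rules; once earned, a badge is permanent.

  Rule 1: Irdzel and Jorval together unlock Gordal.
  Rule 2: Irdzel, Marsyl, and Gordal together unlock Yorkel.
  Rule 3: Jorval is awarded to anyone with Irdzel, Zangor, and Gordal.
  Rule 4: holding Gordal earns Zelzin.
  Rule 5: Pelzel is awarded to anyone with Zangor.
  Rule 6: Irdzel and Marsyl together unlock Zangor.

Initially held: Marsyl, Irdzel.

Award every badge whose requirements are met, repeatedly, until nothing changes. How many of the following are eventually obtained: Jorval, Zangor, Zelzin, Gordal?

1

With Irdzel and Marsyl, Zangor is earned (Rule 6).
Jorval would need Irdzel, Zangor, and Gordal (Rule 3), but Gordal is never earned.
Zangor: reached.
Zelzin would need Gordal (Rule 4), but Gordal is never earned.
Gordal would need Irdzel and Jorval (Rule 1), but Jorval is never earned.
Reached: Zangor — 1 of the 4.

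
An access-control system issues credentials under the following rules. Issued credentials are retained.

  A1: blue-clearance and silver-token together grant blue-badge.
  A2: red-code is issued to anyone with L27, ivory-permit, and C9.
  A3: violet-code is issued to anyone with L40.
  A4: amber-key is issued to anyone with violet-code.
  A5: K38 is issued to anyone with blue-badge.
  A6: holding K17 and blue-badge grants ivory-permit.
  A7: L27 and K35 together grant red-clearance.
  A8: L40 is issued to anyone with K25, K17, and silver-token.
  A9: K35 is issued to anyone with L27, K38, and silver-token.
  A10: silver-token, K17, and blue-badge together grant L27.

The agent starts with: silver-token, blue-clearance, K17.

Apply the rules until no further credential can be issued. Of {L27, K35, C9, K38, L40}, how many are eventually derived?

Holding blue-clearance and silver-token grants blue-badge (A1).
Holding silver-token, K17, and blue-badge grants L27 (A10).
Holding blue-badge grants K38 (A5).
Holding L27, K38, and silver-token grants K35 (A9).
L27: reached.
K35: reached.
No rule produces C9, and it is not given.
K38: reached.
L40 would need K25, K17, and silver-token (A8), but K25 is never granted.
Reached: L27, K35, and K38 — 3 of the 5.

3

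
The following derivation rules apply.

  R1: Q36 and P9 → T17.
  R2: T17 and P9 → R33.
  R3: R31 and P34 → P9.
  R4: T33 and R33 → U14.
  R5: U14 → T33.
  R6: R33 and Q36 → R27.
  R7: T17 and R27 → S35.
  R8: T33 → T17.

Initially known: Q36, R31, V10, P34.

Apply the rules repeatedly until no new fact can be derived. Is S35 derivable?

R31 and P34 hold, so P9 follows (R3).
From Q36 and P9, R1 gives T17.
From T17 and P9, R2 gives R33.
R33 and Q36 hold, so R27 follows (R6).
From T17 and R27, R7 gives S35.

Yes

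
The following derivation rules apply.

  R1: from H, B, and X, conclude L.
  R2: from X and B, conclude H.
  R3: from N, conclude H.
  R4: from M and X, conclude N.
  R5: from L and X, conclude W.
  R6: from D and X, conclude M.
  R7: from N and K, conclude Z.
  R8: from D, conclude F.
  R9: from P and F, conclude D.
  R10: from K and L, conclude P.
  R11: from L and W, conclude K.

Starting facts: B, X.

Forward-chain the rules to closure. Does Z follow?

No

Z would need N and K (R7), but N is never established.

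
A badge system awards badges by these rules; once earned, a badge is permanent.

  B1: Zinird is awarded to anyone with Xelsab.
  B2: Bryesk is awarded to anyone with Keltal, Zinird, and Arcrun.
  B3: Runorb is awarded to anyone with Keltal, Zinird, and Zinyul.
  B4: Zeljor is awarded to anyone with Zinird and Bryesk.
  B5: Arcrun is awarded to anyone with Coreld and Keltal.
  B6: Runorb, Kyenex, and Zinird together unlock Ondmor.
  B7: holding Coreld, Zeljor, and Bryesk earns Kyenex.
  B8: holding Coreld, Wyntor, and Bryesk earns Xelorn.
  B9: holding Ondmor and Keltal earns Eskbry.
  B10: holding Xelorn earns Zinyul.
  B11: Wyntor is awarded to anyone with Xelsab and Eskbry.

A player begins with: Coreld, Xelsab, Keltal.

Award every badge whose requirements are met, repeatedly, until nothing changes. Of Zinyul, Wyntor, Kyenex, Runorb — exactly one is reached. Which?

Kyenex

With Xelsab, Zinird is earned (B1).
With Coreld and Keltal, Arcrun is earned (B5).
With Keltal, Zinird, and Arcrun, Bryesk is earned (B2).
With Zinird and Bryesk, Zeljor is earned (B4).
With Coreld, Zeljor, and Bryesk, Kyenex is earned (B7).
Wyntor would need Xelsab and Eskbry (B11), but Eskbry is never earned. Zinyul would need Xelorn (B10), but Xelorn is never earned. Runorb would need Keltal, Zinird, and Zinyul (B3), but Zinyul is never earned.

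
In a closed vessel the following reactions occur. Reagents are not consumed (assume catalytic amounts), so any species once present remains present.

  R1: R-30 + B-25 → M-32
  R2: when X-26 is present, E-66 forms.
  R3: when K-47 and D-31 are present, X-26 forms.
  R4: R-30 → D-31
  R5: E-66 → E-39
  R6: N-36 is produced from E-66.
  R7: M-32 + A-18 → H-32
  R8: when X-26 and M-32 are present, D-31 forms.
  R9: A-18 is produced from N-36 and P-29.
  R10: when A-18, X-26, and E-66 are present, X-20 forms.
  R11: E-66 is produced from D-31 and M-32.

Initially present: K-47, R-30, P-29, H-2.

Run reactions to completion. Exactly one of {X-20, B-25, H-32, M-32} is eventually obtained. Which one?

X-20

R-30 present → D-31 forms (R4).
K-47 and D-31 present → X-26 forms (R3).
X-26 present → E-66 forms (R2).
E-66 present → N-36 forms (R6).
N-36 and P-29 present → A-18 forms (R9).
A-18, X-26, and E-66 present → X-20 forms (R10).
No rule produces B-25, and it is not given. H-32 would need M-32 and A-18 (R7), but M-32 never forms. M-32 would need R-30 and B-25 (R1), but B-25 never forms.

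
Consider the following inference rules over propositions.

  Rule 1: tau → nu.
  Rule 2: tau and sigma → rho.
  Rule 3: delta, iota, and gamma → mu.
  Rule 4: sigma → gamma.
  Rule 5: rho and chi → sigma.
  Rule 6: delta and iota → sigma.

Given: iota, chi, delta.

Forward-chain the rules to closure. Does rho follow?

rho would need tau and sigma (Rule 2), but tau is never established.

No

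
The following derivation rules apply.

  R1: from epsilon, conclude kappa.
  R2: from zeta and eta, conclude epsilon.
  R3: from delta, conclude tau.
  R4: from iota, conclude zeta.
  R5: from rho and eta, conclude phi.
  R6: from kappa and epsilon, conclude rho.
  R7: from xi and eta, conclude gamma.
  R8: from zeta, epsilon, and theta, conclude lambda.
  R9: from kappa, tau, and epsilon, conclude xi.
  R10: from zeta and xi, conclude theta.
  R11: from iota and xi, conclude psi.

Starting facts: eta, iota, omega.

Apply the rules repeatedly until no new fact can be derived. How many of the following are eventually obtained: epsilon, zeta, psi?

2

From iota, R4 gives zeta.
From zeta and eta, R2 gives epsilon.
epsilon: reached.
zeta: reached.
psi would need iota and xi (R11), but xi is never established.
Reached: epsilon and zeta — 2 of the 3.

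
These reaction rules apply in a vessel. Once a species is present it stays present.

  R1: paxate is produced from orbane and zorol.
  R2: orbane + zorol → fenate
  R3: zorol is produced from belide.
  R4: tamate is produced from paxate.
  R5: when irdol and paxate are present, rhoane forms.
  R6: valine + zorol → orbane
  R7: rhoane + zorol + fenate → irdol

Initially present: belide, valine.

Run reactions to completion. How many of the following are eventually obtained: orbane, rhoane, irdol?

1

belide present → zorol forms (R3).
valine and zorol present → orbane forms (R6).
orbane: reached.
rhoane would need irdol and paxate (R5), but irdol never forms.
irdol would need rhoane, zorol, and fenate (R7), but rhoane never forms.
Reached: orbane — 1 of the 3.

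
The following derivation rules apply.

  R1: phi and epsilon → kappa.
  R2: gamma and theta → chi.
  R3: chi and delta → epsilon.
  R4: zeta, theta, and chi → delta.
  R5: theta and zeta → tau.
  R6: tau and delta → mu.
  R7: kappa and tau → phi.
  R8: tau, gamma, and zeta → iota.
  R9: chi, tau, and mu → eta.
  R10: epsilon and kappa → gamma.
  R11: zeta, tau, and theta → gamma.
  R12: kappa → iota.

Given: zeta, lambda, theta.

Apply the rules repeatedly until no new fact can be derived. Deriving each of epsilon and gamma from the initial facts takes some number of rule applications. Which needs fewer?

gamma

gamma: From theta and zeta, R5 gives tau. From zeta, tau, and theta, R11 gives gamma. [2 rule applications]
epsilon: theta and zeta hold, so tau follows (R5). zeta, tau, and theta hold, so gamma follows (R11). From gamma and theta, R2 gives chi. zeta, theta, and chi hold, so delta follows (R4). chi and delta hold, so epsilon follows (R3). [5 rule applications]
gamma needs fewer.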